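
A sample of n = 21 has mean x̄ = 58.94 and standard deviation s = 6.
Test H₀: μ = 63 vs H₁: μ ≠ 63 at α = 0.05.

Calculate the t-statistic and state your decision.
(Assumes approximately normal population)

Answer: t = -3.1009, reject H₀

Derivation:
df = n - 1 = 20
SE = s/√n = 6/√21 = 1.3093
t = (x̄ - μ₀)/SE = (58.94 - 63)/1.3093 = -3.1009
Critical value: t_{0.025,20} = ±2.086
p-value ≈ 0.0056
Decision: reject H₀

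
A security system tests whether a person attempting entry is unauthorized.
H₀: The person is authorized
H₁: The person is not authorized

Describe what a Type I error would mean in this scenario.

Type I error (α): Rejecting H₀ when H₀ is true
Type II error (β): Failing to reject H₀ when H₁ is true

Answer: Denying entry to an authorized person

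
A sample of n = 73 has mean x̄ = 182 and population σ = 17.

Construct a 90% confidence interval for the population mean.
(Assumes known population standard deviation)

Confidence level: 90%, α = 0.1
z_0.05 = 1.645
SE = σ/√n = 17/√73 = 1.9897
Margin of error = 1.645 × 1.9897 = 3.2731
CI: x̄ ± margin = 182 ± 3.2731
CI: (178.7269, 185.2731)

Answer: (178.7269, 185.2731)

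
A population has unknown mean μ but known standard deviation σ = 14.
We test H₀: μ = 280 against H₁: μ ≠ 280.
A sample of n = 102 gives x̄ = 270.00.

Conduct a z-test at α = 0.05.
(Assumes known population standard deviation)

Answer: z = -7.2140, reject H₀

Derivation:
Standard error: SE = σ/√n = 14/√102 = 1.3862
z-statistic: z = (x̄ - μ₀)/SE = (270.00 - 280)/1.3862 = -7.2140
Critical value: ±1.960
p-value < 0.0001
Decision: reject H₀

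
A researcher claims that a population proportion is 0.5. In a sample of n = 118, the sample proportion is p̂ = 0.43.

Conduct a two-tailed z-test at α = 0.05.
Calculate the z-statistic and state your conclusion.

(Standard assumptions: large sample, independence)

H₀: p = 0.5, H₁: p ≠ 0.5
Standard error: SE = √(p₀(1-p₀)/n) = √(0.5×0.5/118) = 0.046029
z-statistic: z = (p̂ - p₀)/SE = (0.43 - 0.5)/0.046029 = -1.5208
Critical value: z_0.025 = ±1.960
p-value = 0.1283
Decision: fail to reject H₀ at α = 0.05

Answer: z = -1.5208, fail to reject H₀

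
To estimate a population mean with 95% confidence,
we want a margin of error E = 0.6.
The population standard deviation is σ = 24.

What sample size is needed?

Answer: n = 6147

Derivation:
z_0.025 = 1.960
n = (z×σ/E)² = (1.960×24/0.6)²
n = 6146.5600
Round up: n = 6147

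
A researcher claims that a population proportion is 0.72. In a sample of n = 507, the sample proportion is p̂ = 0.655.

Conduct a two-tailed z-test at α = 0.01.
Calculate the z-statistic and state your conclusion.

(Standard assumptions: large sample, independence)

H₀: p = 0.72, H₁: p ≠ 0.72
Standard error: SE = √(p₀(1-p₀)/n) = √(0.72×0.28/507) = 0.019941
z-statistic: z = (p̂ - p₀)/SE = (0.655 - 0.72)/0.019941 = -3.2596
Critical value: z_0.005 = ±2.576
p-value = 0.0011
Decision: reject H₀ at α = 0.01

Answer: z = -3.2596, reject H₀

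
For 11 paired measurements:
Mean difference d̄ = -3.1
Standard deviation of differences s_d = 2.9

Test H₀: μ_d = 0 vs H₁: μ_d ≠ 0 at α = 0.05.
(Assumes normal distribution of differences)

df = n - 1 = 10
SE = s_d/√n = 2.9/√11 = 0.8744
t = d̄/SE = -3.1/0.8744 = -3.5453
Critical value: t_{0.025,10} = ±2.228
p-value ≈ 0.0053
Decision: reject H₀

Answer: t = -3.5453, reject H₀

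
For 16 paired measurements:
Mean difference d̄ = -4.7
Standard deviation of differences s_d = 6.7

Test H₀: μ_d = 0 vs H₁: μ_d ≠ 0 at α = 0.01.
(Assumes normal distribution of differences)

df = n - 1 = 15
SE = s_d/√n = 6.7/√16 = 1.6750
t = d̄/SE = -4.7/1.6750 = -2.8060
Critical value: t_{0.005,15} = ±2.947
p-value ≈ 0.0133
Decision: fail to reject H₀

Answer: t = -2.8060, fail to reject H₀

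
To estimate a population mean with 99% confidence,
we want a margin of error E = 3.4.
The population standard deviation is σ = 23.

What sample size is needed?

Answer: n = 304

Derivation:
z_0.005 = 2.576
n = (z×σ/E)² = (2.576×23/3.4)²
n = 303.6614
Round up: n = 304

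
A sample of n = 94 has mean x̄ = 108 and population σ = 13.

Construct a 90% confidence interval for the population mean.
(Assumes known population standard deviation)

Answer: (105.7944, 110.2056)

Derivation:
Confidence level: 90%, α = 0.1
z_0.05 = 1.645
SE = σ/√n = 13/√94 = 1.3408
Margin of error = 1.645 × 1.3408 = 2.2056
CI: x̄ ± margin = 108 ± 2.2056
CI: (105.7944, 110.2056)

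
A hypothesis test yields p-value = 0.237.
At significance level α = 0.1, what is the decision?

Compare p-value to α:
0.237 ≥ 0.1
Decision: fail to reject H₀

Answer: fail to reject H₀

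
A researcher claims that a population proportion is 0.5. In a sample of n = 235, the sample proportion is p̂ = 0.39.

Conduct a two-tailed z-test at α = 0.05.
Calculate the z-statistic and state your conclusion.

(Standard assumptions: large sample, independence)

H₀: p = 0.5, H₁: p ≠ 0.5
Standard error: SE = √(p₀(1-p₀)/n) = √(0.5×0.5/235) = 0.032616
z-statistic: z = (p̂ - p₀)/SE = (0.39 - 0.5)/0.032616 = -3.3726
Critical value: z_0.025 = ±1.960
p-value = 0.0007
Decision: reject H₀ at α = 0.05

Answer: z = -3.3726, reject H₀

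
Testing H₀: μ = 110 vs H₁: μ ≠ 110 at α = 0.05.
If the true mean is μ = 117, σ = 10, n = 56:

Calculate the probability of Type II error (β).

SE = σ/√n = 10/√56 = 1.3363
Critical values: μ₀ ± z_0.025×SE = 110 ± 1.960×1.3363
Acceptance region: (107.3809, 112.6191)
Under H₁ (μ = 117): z_high = (112.6191 - 117)/1.3363 = -3.2784, z_low = (107.3809 - 117)/1.3363 = -7.1983
β = P(not reject | H₁) = Φ(-3.2784) - Φ(-7.1983) ≈ 0.0005

Answer: β ≈ 0.0005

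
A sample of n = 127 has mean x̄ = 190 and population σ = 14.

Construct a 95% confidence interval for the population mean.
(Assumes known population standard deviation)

Answer: (187.5651, 192.4349)

Derivation:
Confidence level: 95%, α = 0.05
z_0.025 = 1.960
SE = σ/√n = 14/√127 = 1.2423
Margin of error = 1.960 × 1.2423 = 2.4349
CI: x̄ ± margin = 190 ± 2.4349
CI: (187.5651, 192.4349)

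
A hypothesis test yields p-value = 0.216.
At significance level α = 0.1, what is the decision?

Answer: fail to reject H₀

Derivation:
Compare p-value to α:
0.216 ≥ 0.1
Decision: fail to reject H₀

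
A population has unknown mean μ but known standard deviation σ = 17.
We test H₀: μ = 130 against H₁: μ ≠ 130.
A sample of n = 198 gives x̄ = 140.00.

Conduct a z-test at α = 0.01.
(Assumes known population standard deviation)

Answer: z = 8.2775, reject H₀

Derivation:
Standard error: SE = σ/√n = 17/√198 = 1.2081
z-statistic: z = (x̄ - μ₀)/SE = (140.00 - 130)/1.2081 = 8.2775
Critical value: ±2.576
p-value < 0.0001
Decision: reject H₀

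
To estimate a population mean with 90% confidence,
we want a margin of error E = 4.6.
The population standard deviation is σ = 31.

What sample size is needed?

z_0.05 = 1.645
n = (z×σ/E)² = (1.645×31/4.6)²
n = 122.8965
Round up: n = 123

Answer: n = 123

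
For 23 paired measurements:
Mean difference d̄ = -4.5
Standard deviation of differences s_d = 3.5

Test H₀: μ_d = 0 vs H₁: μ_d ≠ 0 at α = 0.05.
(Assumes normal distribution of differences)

Answer: t = -6.1661, reject H₀

Derivation:
df = n - 1 = 22
SE = s_d/√n = 3.5/√23 = 0.7298
t = d̄/SE = -4.5/0.7298 = -6.1661
Critical value: t_{0.025,22} = ±2.074
p-value < 0.0001
Decision: reject H₀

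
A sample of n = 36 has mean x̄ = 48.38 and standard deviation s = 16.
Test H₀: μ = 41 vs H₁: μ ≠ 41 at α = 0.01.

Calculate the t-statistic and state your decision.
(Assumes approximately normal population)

Answer: t = 2.7675, reject H₀

Derivation:
df = n - 1 = 35
SE = s/√n = 16/√36 = 2.6667
t = (x̄ - μ₀)/SE = (48.38 - 41)/2.6667 = 2.7675
Critical value: t_{0.005,35} = ±2.724
p-value ≈ 0.0090
Decision: reject H₀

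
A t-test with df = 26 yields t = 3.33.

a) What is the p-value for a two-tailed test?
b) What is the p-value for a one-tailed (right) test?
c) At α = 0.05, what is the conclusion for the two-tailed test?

Using t-distribution with df = 26:
a) Two-tailed: p = 2×P(T > 3.33) = 0.0026
b) One-tailed: p = P(T > 3.33) = 0.0013
c) 0.0026 < 0.05, reject H₀

Answer: a) 0.0026, b) 0.0013, c) reject H₀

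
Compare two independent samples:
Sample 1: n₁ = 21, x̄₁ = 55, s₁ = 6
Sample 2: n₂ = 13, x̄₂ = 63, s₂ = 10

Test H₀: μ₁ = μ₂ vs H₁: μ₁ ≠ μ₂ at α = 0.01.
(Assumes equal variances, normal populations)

Pooled variance: s²_p = [20×6² + 12×10²]/(32) = 60.0000
s_p = 7.7460
SE = s_p×√(1/n₁ + 1/n₂) = 7.7460×√(1/21 + 1/13) = 2.7336
t = (x̄₁ - x̄₂)/SE = (55 - 63)/2.7336 = -2.9265
df = 32, t-critical = ±2.738
Decision: reject H₀

Answer: t = -2.9265, reject H₀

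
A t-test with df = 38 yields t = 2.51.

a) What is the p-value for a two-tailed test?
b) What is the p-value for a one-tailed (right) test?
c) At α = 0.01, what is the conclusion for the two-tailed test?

Answer: a) 0.0165, b) 0.0082, c) fail to reject H₀

Derivation:
Using t-distribution with df = 38:
a) Two-tailed: p = 2×P(T > 2.51) = 0.0165
b) One-tailed: p = P(T > 2.51) = 0.0082
c) 0.0165 ≥ 0.01, fail to reject H₀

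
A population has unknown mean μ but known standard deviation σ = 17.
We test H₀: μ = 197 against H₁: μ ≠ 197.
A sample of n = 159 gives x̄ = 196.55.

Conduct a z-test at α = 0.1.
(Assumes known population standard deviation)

Standard error: SE = σ/√n = 17/√159 = 1.3482
z-statistic: z = (x̄ - μ₀)/SE = (196.55 - 197)/1.3482 = -0.3338
Critical value: ±1.645
p-value = 0.7385
Decision: fail to reject H₀

Answer: z = -0.3338, fail to reject H₀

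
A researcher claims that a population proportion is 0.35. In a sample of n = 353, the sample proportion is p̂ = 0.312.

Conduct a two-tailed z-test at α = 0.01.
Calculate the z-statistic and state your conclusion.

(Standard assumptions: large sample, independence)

H₀: p = 0.35, H₁: p ≠ 0.35
Standard error: SE = √(p₀(1-p₀)/n) = √(0.35×0.65/353) = 0.025387
z-statistic: z = (p̂ - p₀)/SE = (0.312 - 0.35)/0.025387 = -1.4968
Critical value: z_0.005 = ±2.576
p-value = 0.1344
Decision: fail to reject H₀ at α = 0.01

Answer: z = -1.4968, fail to reject H₀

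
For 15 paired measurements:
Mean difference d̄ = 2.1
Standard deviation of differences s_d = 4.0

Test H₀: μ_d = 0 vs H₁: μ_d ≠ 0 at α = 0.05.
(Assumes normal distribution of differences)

df = n - 1 = 14
SE = s_d/√n = 4.0/√15 = 1.0328
t = d̄/SE = 2.1/1.0328 = 2.0333
Critical value: t_{0.025,14} = ±2.145
p-value ≈ 0.0614
Decision: fail to reject H₀

Answer: t = 2.0333, fail to reject H₀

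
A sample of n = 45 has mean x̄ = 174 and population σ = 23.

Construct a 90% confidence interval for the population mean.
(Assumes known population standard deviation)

Confidence level: 90%, α = 0.1
z_0.05 = 1.645
SE = σ/√n = 23/√45 = 3.4286
Margin of error = 1.645 × 3.4286 = 5.6400
CI: x̄ ± margin = 174 ± 5.6400
CI: (168.3600, 179.6400)

Answer: (168.3600, 179.6400)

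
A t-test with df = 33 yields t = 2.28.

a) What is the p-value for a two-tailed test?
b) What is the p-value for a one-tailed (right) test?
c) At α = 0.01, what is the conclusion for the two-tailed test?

Answer: a) 0.0292, b) 0.0146, c) fail to reject H₀

Derivation:
Using t-distribution with df = 33:
a) Two-tailed: p = 2×P(T > 2.28) = 0.0292
b) One-tailed: p = P(T > 2.28) = 0.0146
c) 0.0292 ≥ 0.01, fail to reject H₀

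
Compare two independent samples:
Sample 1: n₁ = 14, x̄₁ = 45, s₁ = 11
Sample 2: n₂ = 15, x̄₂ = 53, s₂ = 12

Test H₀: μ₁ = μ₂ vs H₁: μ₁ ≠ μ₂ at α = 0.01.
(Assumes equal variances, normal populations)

Pooled variance: s²_p = [13×11² + 14×12²]/(27) = 132.9259
s_p = 11.5293
SE = s_p×√(1/n₁ + 1/n₂) = 11.5293×√(1/14 + 1/15) = 4.2844
t = (x̄₁ - x̄₂)/SE = (45 - 53)/4.2844 = -1.8672
df = 27, t-critical = ±2.771
Decision: fail to reject H₀

Answer: t = -1.8672, fail to reject H₀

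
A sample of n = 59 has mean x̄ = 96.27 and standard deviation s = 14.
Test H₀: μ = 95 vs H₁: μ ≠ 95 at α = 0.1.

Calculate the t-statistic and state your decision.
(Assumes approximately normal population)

Answer: t = 0.6968, fail to reject H₀

Derivation:
df = n - 1 = 58
SE = s/√n = 14/√59 = 1.8226
t = (x̄ - μ₀)/SE = (96.27 - 95)/1.8226 = 0.6968
Critical value: t_{0.05,58} = ±1.672
p-value ≈ 0.4887
Decision: fail to reject H₀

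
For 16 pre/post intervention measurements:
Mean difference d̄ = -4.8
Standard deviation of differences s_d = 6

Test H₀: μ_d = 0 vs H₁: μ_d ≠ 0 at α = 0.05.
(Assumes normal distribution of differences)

Answer: t = -3.2000, reject H₀

Derivation:
df = n - 1 = 15
SE = s_d/√n = 6/√16 = 1.5000
t = d̄/SE = -4.8/1.5000 = -3.2000
Critical value: t_{0.025,15} = ±2.131
p-value ≈ 0.0060
Decision: reject H₀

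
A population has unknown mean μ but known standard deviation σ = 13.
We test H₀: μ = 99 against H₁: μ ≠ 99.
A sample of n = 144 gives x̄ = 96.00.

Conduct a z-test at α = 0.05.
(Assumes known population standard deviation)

Answer: z = -2.7693, reject H₀

Derivation:
Standard error: SE = σ/√n = 13/√144 = 1.0833
z-statistic: z = (x̄ - μ₀)/SE = (96.00 - 99)/1.0833 = -2.7693
Critical value: ±1.960
p-value = 0.0056
Decision: reject H₀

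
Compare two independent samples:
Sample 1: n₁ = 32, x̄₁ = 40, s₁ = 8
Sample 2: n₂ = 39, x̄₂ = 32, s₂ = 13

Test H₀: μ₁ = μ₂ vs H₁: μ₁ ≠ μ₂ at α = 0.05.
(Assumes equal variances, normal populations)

Pooled variance: s²_p = [31×8² + 38×13²]/(69) = 121.8261
s_p = 11.0375
SE = s_p×√(1/n₁ + 1/n₂) = 11.0375×√(1/32 + 1/39) = 2.6326
t = (x̄₁ - x̄₂)/SE = (40 - 32)/2.6326 = 3.0388
df = 69, t-critical = ±1.995
Decision: reject H₀

Answer: t = 3.0388, reject H₀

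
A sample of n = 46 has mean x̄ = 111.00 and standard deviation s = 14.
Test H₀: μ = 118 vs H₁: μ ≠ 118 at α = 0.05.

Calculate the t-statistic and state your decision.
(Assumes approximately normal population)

Answer: t = -3.3911, reject H₀

Derivation:
df = n - 1 = 45
SE = s/√n = 14/√46 = 2.0642
t = (x̄ - μ₀)/SE = (111.00 - 118)/2.0642 = -3.3911
Critical value: t_{0.025,45} = ±2.014
p-value ≈ 0.0015
Decision: reject H₀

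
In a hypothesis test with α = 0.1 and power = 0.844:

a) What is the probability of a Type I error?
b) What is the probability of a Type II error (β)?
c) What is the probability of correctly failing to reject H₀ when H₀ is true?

a) Type I error probability = α = 0.1
b) Power = P(reject H₀ | H₁ true) = 1 - β = 0.844, so Type II error probability = β = 1 - Power = 0.156
c) P(fail to reject H₀ | H₀ true) = 1 - α = 0.9

Answer: a) 0.1, b) 0.156, c) 0.9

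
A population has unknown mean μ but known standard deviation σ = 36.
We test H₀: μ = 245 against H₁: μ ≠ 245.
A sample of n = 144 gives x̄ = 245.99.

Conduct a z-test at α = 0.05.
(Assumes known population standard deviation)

Answer: z = 0.3300, fail to reject H₀

Derivation:
Standard error: SE = σ/√n = 36/√144 = 3.0000
z-statistic: z = (x̄ - μ₀)/SE = (245.99 - 245)/3.0000 = 0.3300
Critical value: ±1.960
p-value = 0.7414
Decision: fail to reject H₀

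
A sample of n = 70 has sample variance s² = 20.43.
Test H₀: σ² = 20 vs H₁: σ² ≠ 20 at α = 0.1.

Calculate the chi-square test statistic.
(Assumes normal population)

Answer: χ² = 70.4835, fail to reject H₀

Derivation:
df = n - 1 = 69
χ² = (n-1)s²/σ₀² = 69×20.43/20 = 70.4835
Critical values: χ²_{0.95,69} = 50.879, χ²_{0.05,69} = 89.391
Rejection region: χ² < 50.879 or χ² > 89.391
Decision: fail to reject H₀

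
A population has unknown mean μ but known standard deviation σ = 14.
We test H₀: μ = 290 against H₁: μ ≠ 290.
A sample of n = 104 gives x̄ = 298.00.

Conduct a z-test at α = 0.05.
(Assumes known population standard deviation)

Standard error: SE = σ/√n = 14/√104 = 1.3728
z-statistic: z = (x̄ - μ₀)/SE = (298.00 - 290)/1.3728 = 5.8275
Critical value: ±1.960
p-value < 0.0001
Decision: reject H₀

Answer: z = 5.8275, reject H₀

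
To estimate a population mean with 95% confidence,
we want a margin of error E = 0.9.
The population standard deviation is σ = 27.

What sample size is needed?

Answer: n = 3458

Derivation:
z_0.025 = 1.960
n = (z×σ/E)² = (1.960×27/0.9)²
n = 3457.4400
Round up: n = 3458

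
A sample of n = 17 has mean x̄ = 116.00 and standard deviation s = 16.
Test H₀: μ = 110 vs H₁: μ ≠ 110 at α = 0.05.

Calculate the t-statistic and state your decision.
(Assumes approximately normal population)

Answer: t = 1.5462, fail to reject H₀

Derivation:
df = n - 1 = 16
SE = s/√n = 16/√17 = 3.8806
t = (x̄ - μ₀)/SE = (116.00 - 110)/3.8806 = 1.5462
Critical value: t_{0.025,16} = ±2.120
p-value ≈ 0.1416
Decision: fail to reject H₀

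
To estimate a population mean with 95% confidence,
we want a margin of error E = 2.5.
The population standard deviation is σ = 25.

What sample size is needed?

Answer: n = 385

Derivation:
z_0.025 = 1.960
n = (z×σ/E)² = (1.960×25/2.5)²
n = 384.1600
Round up: n = 385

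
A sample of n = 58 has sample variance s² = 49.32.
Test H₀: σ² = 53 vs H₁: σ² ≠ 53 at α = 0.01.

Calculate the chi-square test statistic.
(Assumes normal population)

df = n - 1 = 57
χ² = (n-1)s²/σ₀² = 57×49.32/53 = 53.0423
Critical values: χ²_{0.995,57} = 33.248, χ²_{0.005,57} = 88.236
Rejection region: χ² < 33.248 or χ² > 88.236
Decision: fail to reject H₀

Answer: χ² = 53.0423, fail to reject H₀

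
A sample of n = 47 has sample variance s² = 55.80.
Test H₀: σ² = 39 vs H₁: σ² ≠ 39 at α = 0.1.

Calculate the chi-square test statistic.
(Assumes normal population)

Answer: χ² = 65.8154, reject H₀

Derivation:
df = n - 1 = 46
χ² = (n-1)s²/σ₀² = 46×55.80/39 = 65.8154
Critical values: χ²_{0.95,46} = 31.439, χ²_{0.05,46} = 62.830
Rejection region: χ² < 31.439 or χ² > 62.830
Decision: reject H₀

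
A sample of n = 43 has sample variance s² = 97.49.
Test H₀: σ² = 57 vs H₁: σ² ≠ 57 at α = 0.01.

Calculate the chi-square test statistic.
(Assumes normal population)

Answer: χ² = 71.8347, reject H₀

Derivation:
df = n - 1 = 42
χ² = (n-1)s²/σ₀² = 42×97.49/57 = 71.8347
Critical values: χ²_{0.995,42} = 22.138, χ²_{0.005,42} = 69.336
Rejection region: χ² < 22.138 or χ² > 69.336
Decision: reject H₀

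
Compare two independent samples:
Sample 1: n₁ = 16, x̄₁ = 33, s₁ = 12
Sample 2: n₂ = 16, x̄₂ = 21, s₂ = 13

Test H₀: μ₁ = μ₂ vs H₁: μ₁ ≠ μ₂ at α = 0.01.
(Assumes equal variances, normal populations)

Answer: t = 2.7131, fail to reject H₀

Derivation:
Pooled variance: s²_p = [15×12² + 15×13²]/(30) = 156.5000
s_p = 12.5100
SE = s_p×√(1/n₁ + 1/n₂) = 12.5100×√(1/16 + 1/16) = 4.4230
t = (x̄₁ - x̄₂)/SE = (33 - 21)/4.4230 = 2.7131
df = 30, t-critical = ±2.750
Decision: fail to reject H₀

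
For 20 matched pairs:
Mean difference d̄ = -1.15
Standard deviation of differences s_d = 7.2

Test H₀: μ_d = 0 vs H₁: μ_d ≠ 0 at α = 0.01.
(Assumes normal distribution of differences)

df = n - 1 = 19
SE = s_d/√n = 7.2/√20 = 1.6100
t = d̄/SE = -1.15/1.6100 = -0.7143
Critical value: t_{0.005,19} = ±2.861
p-value ≈ 0.4837
Decision: fail to reject H₀

Answer: t = -0.7143, fail to reject H₀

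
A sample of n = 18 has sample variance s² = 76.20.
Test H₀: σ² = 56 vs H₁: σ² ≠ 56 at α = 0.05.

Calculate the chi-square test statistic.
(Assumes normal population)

df = n - 1 = 17
χ² = (n-1)s²/σ₀² = 17×76.20/56 = 23.1321
Critical values: χ²_{0.975,17} = 7.564, χ²_{0.025,17} = 30.191
Rejection region: χ² < 7.564 or χ² > 30.191
Decision: fail to reject H₀

Answer: χ² = 23.1321, fail to reject H₀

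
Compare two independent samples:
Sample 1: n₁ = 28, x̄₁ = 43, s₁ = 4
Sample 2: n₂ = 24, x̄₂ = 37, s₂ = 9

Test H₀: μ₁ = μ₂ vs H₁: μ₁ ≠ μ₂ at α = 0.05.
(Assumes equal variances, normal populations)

Pooled variance: s²_p = [27×4² + 23×9²]/(50) = 45.9000
s_p = 6.7750
SE = s_p×√(1/n₁ + 1/n₂) = 6.7750×√(1/28 + 1/24) = 1.8846
t = (x̄₁ - x̄₂)/SE = (43 - 37)/1.8846 = 3.1837
df = 50, t-critical = ±2.009
Decision: reject H₀

Answer: t = 3.1837, reject H₀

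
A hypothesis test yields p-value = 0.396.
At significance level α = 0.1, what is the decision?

Answer: fail to reject H₀

Derivation:
Compare p-value to α:
0.396 ≥ 0.1
Decision: fail to reject H₀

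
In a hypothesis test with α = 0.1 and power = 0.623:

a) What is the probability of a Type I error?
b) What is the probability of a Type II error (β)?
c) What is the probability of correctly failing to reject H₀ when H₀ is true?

a) Type I error probability = α = 0.1
b) Power = P(reject H₀ | H₁ true) = 1 - β = 0.623, so Type II error probability = β = 1 - Power = 0.377
c) P(fail to reject H₀ | H₀ true) = 1 - α = 0.9

Answer: a) 0.1, b) 0.377, c) 0.9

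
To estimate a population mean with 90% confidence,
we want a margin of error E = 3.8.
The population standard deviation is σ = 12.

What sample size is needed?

Answer: n = 27

Derivation:
z_0.05 = 1.645
n = (z×σ/E)² = (1.645×12/3.8)²
n = 26.9853
Round up: n = 27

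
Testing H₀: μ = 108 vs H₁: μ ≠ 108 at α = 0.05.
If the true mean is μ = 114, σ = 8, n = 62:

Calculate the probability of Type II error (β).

Answer: β ≈ 0.0000

Derivation:
SE = σ/√n = 8/√62 = 1.0160
Critical values: μ₀ ± z_0.025×SE = 108 ± 1.960×1.0160
Acceptance region: (106.0086, 109.9914)
Under H₁ (μ = 114): z_high = (109.9914 - 114)/1.0160 = -3.9455, z_low = (106.0086 - 114)/1.0160 = -7.8656
β = P(not reject | H₁) = Φ(-3.9455) - Φ(-7.8656) ≈ 0.0000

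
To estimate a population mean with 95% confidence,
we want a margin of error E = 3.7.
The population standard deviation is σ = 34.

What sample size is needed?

z_0.025 = 1.960
n = (z×σ/E)² = (1.960×34/3.7)²
n = 324.3893
Round up: n = 325

Answer: n = 325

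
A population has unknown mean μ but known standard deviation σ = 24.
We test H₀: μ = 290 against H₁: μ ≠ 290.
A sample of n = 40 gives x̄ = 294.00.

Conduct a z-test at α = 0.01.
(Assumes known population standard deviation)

Standard error: SE = σ/√n = 24/√40 = 3.7947
z-statistic: z = (x̄ - μ₀)/SE = (294.00 - 290)/3.7947 = 1.0541
Critical value: ±2.576
p-value = 0.2918
Decision: fail to reject H₀

Answer: z = 1.0541, fail to reject H₀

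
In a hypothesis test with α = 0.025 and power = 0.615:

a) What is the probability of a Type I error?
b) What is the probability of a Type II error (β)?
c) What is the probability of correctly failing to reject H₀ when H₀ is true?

a) Type I error probability = α = 0.025
b) Power = P(reject H₀ | H₁ true) = 1 - β = 0.615, so Type II error probability = β = 1 - Power = 0.385
c) P(fail to reject H₀ | H₀ true) = 1 - α = 0.975

Answer: a) 0.025, b) 0.385, c) 0.975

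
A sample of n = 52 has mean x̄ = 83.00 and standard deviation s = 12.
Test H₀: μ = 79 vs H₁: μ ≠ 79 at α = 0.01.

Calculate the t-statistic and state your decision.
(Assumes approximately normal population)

Answer: t = 2.4037, fail to reject H₀

Derivation:
df = n - 1 = 51
SE = s/√n = 12/√52 = 1.6641
t = (x̄ - μ₀)/SE = (83.00 - 79)/1.6641 = 2.4037
Critical value: t_{0.005,51} = ±2.676
p-value ≈ 0.0199
Decision: fail to reject H₀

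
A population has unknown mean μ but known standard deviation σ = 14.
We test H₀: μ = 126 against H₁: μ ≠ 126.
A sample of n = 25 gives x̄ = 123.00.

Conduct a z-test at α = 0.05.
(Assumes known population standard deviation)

Standard error: SE = σ/√n = 14/√25 = 2.8000
z-statistic: z = (x̄ - μ₀)/SE = (123.00 - 126)/2.8000 = -1.0714
Critical value: ±1.960
p-value = 0.2840
Decision: fail to reject H₀

Answer: z = -1.0714, fail to reject H₀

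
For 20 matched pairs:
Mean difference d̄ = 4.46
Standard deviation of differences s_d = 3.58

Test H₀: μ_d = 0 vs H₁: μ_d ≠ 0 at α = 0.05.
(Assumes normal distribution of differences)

df = n - 1 = 19
SE = s_d/√n = 3.58/√20 = 0.8005
t = d̄/SE = 4.46/0.8005 = 5.5715
Critical value: t_{0.025,19} = ±2.093
p-value < 0.0001
Decision: reject H₀

Answer: t = 5.5715, reject H₀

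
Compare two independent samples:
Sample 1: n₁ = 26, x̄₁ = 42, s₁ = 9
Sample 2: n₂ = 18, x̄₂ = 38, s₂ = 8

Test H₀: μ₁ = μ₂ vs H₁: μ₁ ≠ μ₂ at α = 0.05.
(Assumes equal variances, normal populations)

Pooled variance: s²_p = [25×9² + 17×8²]/(42) = 74.1190
s_p = 8.6092
SE = s_p×√(1/n₁ + 1/n₂) = 8.6092×√(1/26 + 1/18) = 2.6398
t = (x̄₁ - x̄₂)/SE = (42 - 38)/2.6398 = 1.5153
df = 42, t-critical = ±2.018
Decision: fail to reject H₀

Answer: t = 1.5153, fail to reject H₀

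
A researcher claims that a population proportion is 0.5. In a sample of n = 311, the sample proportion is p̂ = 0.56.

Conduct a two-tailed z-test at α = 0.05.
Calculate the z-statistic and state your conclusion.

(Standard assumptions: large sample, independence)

H₀: p = 0.5, H₁: p ≠ 0.5
Standard error: SE = √(p₀(1-p₀)/n) = √(0.5×0.5/311) = 0.028352
z-statistic: z = (p̂ - p₀)/SE = (0.56 - 0.5)/0.028352 = 2.1163
Critical value: z_0.025 = ±1.960
p-value = 0.0343
Decision: reject H₀ at α = 0.05

Answer: z = 2.1163, reject H₀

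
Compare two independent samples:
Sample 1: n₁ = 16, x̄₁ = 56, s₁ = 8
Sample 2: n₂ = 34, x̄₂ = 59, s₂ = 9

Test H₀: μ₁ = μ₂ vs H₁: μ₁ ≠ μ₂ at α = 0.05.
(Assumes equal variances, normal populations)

Pooled variance: s²_p = [15×8² + 33×9²]/(48) = 75.6875
s_p = 8.6999
SE = s_p×√(1/n₁ + 1/n₂) = 8.6999×√(1/16 + 1/34) = 2.6375
t = (x̄₁ - x̄₂)/SE = (56 - 59)/2.6375 = -1.1374
df = 48, t-critical = ±2.011
Decision: fail to reject H₀

Answer: t = -1.1374, fail to reject H₀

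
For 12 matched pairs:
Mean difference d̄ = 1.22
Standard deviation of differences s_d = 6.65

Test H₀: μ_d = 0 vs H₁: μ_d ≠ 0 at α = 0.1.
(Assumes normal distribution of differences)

df = n - 1 = 11
SE = s_d/√n = 6.65/√12 = 1.9197
t = d̄/SE = 1.22/1.9197 = 0.6355
Critical value: t_{0.05,11} = ±1.796
p-value ≈ 0.5381
Decision: fail to reject H₀

Answer: t = 0.6355, fail to reject H₀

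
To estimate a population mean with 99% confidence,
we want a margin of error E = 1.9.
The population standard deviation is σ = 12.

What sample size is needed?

Answer: n = 265

Derivation:
z_0.005 = 2.576
n = (z×σ/E)² = (2.576×12/1.9)²
n = 264.6958
Round up: n = 265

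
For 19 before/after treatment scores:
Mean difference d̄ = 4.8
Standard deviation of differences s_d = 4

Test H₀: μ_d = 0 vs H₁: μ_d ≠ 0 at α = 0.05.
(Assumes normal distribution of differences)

Answer: t = 5.2305, reject H₀

Derivation:
df = n - 1 = 18
SE = s_d/√n = 4/√19 = 0.9177
t = d̄/SE = 4.8/0.9177 = 5.2305
Critical value: t_{0.025,18} = ±2.101
p-value ≈ 0.0001
Decision: reject H₀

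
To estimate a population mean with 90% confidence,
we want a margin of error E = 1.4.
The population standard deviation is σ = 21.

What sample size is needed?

z_0.05 = 1.645
n = (z×σ/E)² = (1.645×21/1.4)²
n = 608.8556
Round up: n = 609

Answer: n = 609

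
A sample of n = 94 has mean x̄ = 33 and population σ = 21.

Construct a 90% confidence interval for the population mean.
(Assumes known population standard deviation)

Confidence level: 90%, α = 0.1
z_0.05 = 1.645
SE = σ/√n = 21/√94 = 2.1660
Margin of error = 1.645 × 2.1660 = 3.5631
CI: x̄ ± margin = 33 ± 3.5631
CI: (29.4369, 36.5631)

Answer: (29.4369, 36.5631)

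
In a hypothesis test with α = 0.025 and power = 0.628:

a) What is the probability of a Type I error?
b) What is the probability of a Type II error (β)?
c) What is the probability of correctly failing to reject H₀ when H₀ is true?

a) Type I error probability = α = 0.025
b) Power = P(reject H₀ | H₁ true) = 1 - β = 0.628, so Type II error probability = β = 1 - Power = 0.372
c) P(fail to reject H₀ | H₀ true) = 1 - α = 0.975

Answer: a) 0.025, b) 0.372, c) 0.975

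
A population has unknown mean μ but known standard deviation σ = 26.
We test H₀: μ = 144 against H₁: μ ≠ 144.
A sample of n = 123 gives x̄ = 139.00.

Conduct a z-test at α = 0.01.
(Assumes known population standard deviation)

Standard error: SE = σ/√n = 26/√123 = 2.3443
z-statistic: z = (x̄ - μ₀)/SE = (139.00 - 144)/2.3443 = -2.1328
Critical value: ±2.576
p-value = 0.0329
Decision: fail to reject H₀

Answer: z = -2.1328, fail to reject H₀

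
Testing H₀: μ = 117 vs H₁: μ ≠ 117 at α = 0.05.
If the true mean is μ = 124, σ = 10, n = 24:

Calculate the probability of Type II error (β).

SE = σ/√n = 10/√24 = 2.0412
Critical values: μ₀ ± z_0.025×SE = 117 ± 1.960×2.0412
Acceptance region: (112.9992, 121.0008)
Under H₁ (μ = 124): z_high = (121.0008 - 124)/2.0412 = -1.4693, z_low = (112.9992 - 124)/2.0412 = -5.3894
β = P(not reject | H₁) = Φ(-1.4693) - Φ(-5.3894) ≈ 0.0709

Answer: β ≈ 0.0709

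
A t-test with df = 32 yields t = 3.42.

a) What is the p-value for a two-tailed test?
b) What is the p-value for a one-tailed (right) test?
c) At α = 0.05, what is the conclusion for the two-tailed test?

Using t-distribution with df = 32:
a) Two-tailed: p = 2×P(T > 3.42) = 0.0017
b) One-tailed: p = P(T > 3.42) = 0.0009
c) 0.0017 < 0.05, reject H₀

Answer: a) 0.0017, b) 0.0009, c) reject H₀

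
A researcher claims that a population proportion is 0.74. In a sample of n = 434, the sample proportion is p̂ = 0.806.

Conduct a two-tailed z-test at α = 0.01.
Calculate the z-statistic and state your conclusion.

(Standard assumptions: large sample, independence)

H₀: p = 0.74, H₁: p ≠ 0.74
Standard error: SE = √(p₀(1-p₀)/n) = √(0.74×0.26/434) = 0.021055
z-statistic: z = (p̂ - p₀)/SE = (0.806 - 0.74)/0.021055 = 3.1346
Critical value: z_0.005 = ±2.576
p-value = 0.0017
Decision: reject H₀ at α = 0.01

Answer: z = 3.1346, reject H₀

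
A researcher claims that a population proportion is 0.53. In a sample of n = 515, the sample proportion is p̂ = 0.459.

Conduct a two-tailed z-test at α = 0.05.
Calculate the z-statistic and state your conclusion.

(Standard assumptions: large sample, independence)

Answer: z = -3.2283, reject H₀

Derivation:
H₀: p = 0.53, H₁: p ≠ 0.53
Standard error: SE = √(p₀(1-p₀)/n) = √(0.53×0.47/515) = 0.021993
z-statistic: z = (p̂ - p₀)/SE = (0.459 - 0.53)/0.021993 = -3.2283
Critical value: z_0.025 = ±1.960
p-value = 0.0012
Decision: reject H₀ at α = 0.05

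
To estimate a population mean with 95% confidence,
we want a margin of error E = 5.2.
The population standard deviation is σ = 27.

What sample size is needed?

Answer: n = 104

Derivation:
z_0.025 = 1.960
n = (z×σ/E)² = (1.960×27/5.2)²
n = 103.5698
Round up: n = 104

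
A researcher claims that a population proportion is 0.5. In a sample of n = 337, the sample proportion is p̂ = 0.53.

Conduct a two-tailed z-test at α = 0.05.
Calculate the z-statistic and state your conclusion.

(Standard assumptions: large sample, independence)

H₀: p = 0.5, H₁: p ≠ 0.5
Standard error: SE = √(p₀(1-p₀)/n) = √(0.5×0.5/337) = 0.027237
z-statistic: z = (p̂ - p₀)/SE = (0.53 - 0.5)/0.027237 = 1.1014
Critical value: z_0.025 = ±1.960
p-value = 0.2707
Decision: fail to reject H₀ at α = 0.05

Answer: z = 1.1014, fail to reject H₀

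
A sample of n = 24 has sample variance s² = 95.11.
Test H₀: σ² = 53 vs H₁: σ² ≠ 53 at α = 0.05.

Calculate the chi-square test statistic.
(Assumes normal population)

df = n - 1 = 23
χ² = (n-1)s²/σ₀² = 23×95.11/53 = 41.2742
Critical values: χ²_{0.975,23} = 11.689, χ²_{0.025,23} = 38.076
Rejection region: χ² < 11.689 or χ² > 38.076
Decision: reject H₀

Answer: χ² = 41.2742, reject H₀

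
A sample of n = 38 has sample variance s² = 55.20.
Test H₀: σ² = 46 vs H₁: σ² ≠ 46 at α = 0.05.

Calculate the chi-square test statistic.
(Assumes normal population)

df = n - 1 = 37
χ² = (n-1)s²/σ₀² = 37×55.20/46 = 44.4000
Critical values: χ²_{0.975,37} = 22.106, χ²_{0.025,37} = 55.668
Rejection region: χ² < 22.106 or χ² > 55.668
Decision: fail to reject H₀

Answer: χ² = 44.4000, fail to reject H₀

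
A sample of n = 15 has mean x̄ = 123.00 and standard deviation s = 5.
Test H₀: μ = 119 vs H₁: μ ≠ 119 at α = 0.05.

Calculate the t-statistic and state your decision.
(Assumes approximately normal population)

df = n - 1 = 14
SE = s/√n = 5/√15 = 1.2910
t = (x̄ - μ₀)/SE = (123.00 - 119)/1.2910 = 3.0984
Critical value: t_{0.025,14} = ±2.145
p-value ≈ 0.0079
Decision: reject H₀

Answer: t = 3.0984, reject H₀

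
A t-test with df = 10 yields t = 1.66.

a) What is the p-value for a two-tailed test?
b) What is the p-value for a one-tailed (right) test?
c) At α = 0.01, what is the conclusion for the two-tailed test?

Using t-distribution with df = 10:
a) Two-tailed: p = 2×P(T > 1.66) = 0.1279
b) One-tailed: p = P(T > 1.66) = 0.0640
c) 0.1279 ≥ 0.01, fail to reject H₀

Answer: a) 0.1279, b) 0.0640, c) fail to reject H₀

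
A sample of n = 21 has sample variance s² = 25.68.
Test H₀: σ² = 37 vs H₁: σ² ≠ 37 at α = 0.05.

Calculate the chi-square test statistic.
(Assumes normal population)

df = n - 1 = 20
χ² = (n-1)s²/σ₀² = 20×25.68/37 = 13.8811
Critical values: χ²_{0.975,20} = 9.591, χ²_{0.025,20} = 34.170
Rejection region: χ² < 9.591 or χ² > 34.170
Decision: fail to reject H₀

Answer: χ² = 13.8811, fail to reject H₀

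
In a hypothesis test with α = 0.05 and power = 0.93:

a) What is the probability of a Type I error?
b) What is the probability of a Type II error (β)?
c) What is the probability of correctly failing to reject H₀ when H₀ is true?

Answer: a) 0.05, b) 0.07, c) 0.95

Derivation:
a) Type I error probability = α = 0.05
b) Power = P(reject H₀ | H₁ true) = 1 - β = 0.93, so Type II error probability = β = 1 - Power = 0.07
c) P(fail to reject H₀ | H₀ true) = 1 - α = 0.95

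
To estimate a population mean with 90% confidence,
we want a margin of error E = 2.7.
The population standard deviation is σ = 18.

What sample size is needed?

z_0.05 = 1.645
n = (z×σ/E)² = (1.645×18/2.7)²
n = 120.2678
Round up: n = 121

Answer: n = 121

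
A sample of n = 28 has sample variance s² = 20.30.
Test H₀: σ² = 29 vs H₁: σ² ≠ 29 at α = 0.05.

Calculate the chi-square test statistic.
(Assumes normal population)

df = n - 1 = 27
χ² = (n-1)s²/σ₀² = 27×20.30/29 = 18.9000
Critical values: χ²_{0.975,27} = 14.573, χ²_{0.025,27} = 43.195
Rejection region: χ² < 14.573 or χ² > 43.195
Decision: fail to reject H₀

Answer: χ² = 18.9000, fail to reject H₀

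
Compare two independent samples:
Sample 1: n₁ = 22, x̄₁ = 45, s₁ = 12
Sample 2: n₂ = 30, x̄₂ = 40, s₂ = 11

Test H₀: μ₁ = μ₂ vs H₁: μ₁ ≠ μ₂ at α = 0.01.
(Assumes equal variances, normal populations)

Pooled variance: s²_p = [21×12² + 29×11²]/(50) = 130.6600
s_p = 11.4307
SE = s_p×√(1/n₁ + 1/n₂) = 11.4307×√(1/22 + 1/30) = 3.2085
t = (x̄₁ - x̄₂)/SE = (45 - 40)/3.2085 = 1.5584
df = 50, t-critical = ±2.678
Decision: fail to reject H₀

Answer: t = 1.5584, fail to reject H₀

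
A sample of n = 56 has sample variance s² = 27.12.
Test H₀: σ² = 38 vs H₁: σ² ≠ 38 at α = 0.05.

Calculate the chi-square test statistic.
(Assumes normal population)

Answer: χ² = 39.2526, fail to reject H₀

Derivation:
df = n - 1 = 55
χ² = (n-1)s²/σ₀² = 55×27.12/38 = 39.2526
Critical values: χ²_{0.975,55} = 36.398, χ²_{0.025,55} = 77.380
Rejection region: χ² < 36.398 or χ² > 77.380
Decision: fail to reject H₀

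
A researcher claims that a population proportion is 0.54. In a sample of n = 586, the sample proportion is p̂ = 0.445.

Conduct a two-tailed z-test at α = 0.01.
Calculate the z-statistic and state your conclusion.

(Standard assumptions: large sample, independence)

Answer: z = -4.6141, reject H₀

Derivation:
H₀: p = 0.54, H₁: p ≠ 0.54
Standard error: SE = √(p₀(1-p₀)/n) = √(0.54×0.46/586) = 0.020589
z-statistic: z = (p̂ - p₀)/SE = (0.445 - 0.54)/0.020589 = -4.6141
Critical value: z_0.005 = ±2.576
p-value < 0.0001
Decision: reject H₀ at α = 0.01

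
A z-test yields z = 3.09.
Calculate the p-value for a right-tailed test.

Answer: p-value ≈ 0.0010

Derivation:
For z = 3.09:
p = P(Z > 3.09) = 1 - Φ(3.09) = 0.0010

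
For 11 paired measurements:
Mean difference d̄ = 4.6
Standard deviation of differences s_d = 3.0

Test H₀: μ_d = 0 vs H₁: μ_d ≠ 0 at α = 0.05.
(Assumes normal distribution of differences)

Answer: t = 5.0857, reject H₀

Derivation:
df = n - 1 = 10
SE = s_d/√n = 3.0/√11 = 0.9045
t = d̄/SE = 4.6/0.9045 = 5.0857
Critical value: t_{0.025,10} = ±2.228
p-value ≈ 0.0005
Decision: reject H₀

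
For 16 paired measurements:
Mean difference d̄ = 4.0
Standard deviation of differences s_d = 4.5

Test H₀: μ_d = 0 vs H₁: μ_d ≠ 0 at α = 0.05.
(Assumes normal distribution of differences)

df = n - 1 = 15
SE = s_d/√n = 4.5/√16 = 1.1250
t = d̄/SE = 4.0/1.1250 = 3.5556
Critical value: t_{0.025,15} = ±2.131
p-value ≈ 0.0029
Decision: reject H₀

Answer: t = 3.5556, reject H₀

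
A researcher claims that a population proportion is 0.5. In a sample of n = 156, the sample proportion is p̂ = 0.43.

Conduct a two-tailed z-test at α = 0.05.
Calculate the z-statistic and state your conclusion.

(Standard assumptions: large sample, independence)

H₀: p = 0.5, H₁: p ≠ 0.5
Standard error: SE = √(p₀(1-p₀)/n) = √(0.5×0.5/156) = 0.040032
z-statistic: z = (p̂ - p₀)/SE = (0.43 - 0.5)/0.040032 = -1.7486
Critical value: z_0.025 = ±1.960
p-value = 0.0804
Decision: fail to reject H₀ at α = 0.05

Answer: z = -1.7486, fail to reject H₀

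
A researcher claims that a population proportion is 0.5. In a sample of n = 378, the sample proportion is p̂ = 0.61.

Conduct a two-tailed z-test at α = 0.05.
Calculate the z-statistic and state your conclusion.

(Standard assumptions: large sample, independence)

H₀: p = 0.5, H₁: p ≠ 0.5
Standard error: SE = √(p₀(1-p₀)/n) = √(0.5×0.5/378) = 0.025717
z-statistic: z = (p̂ - p₀)/SE = (0.61 - 0.5)/0.025717 = 4.2773
Critical value: z_0.025 = ±1.960
p-value < 0.0001
Decision: reject H₀ at α = 0.05

Answer: z = 4.2773, reject H₀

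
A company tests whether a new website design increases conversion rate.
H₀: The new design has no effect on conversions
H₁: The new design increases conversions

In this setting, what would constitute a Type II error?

Type I error: rejecting H₀ when it is actually true (false positive).
Type II error: failing to reject H₀ when H₁ is actually true (false negative).

Answer: Keeping the old design when the new one would have increased conversions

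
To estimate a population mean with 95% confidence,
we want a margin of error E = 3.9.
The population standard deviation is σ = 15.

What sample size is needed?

Answer: n = 57

Derivation:
z_0.025 = 1.960
n = (z×σ/E)² = (1.960×15/3.9)²
n = 56.8284
Round up: n = 57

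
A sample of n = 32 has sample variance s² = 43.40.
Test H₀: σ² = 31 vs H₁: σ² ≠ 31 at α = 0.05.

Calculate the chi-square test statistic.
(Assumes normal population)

df = n - 1 = 31
χ² = (n-1)s²/σ₀² = 31×43.40/31 = 43.4000
Critical values: χ²_{0.975,31} = 17.539, χ²_{0.025,31} = 48.232
Rejection region: χ² < 17.539 or χ² > 48.232
Decision: fail to reject H₀

Answer: χ² = 43.4000, fail to reject H₀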